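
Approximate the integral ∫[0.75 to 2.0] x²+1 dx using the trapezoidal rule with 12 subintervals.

f(x) = x²+1
a = 0.75, b = 2.0, n = 12
h = (b - a)/n = 0.104167

Trapezoidal rule: (h/2)[f(x₀) + 2f(x₁) + 2f(x₂) + ... + f(xₙ)]

x_0 = 0.7500, f(x_0) = 1.562500, coefficient = 1
x_1 = 0.8542, f(x_1) = 1.729601, coefficient = 2
x_2 = 0.9583, f(x_2) = 1.918403, coefficient = 2
x_3 = 1.0625, f(x_3) = 2.128906, coefficient = 2
x_4 = 1.1667, f(x_4) = 2.361111, coefficient = 2
x_5 = 1.2708, f(x_5) = 2.615017, coefficient = 2
x_6 = 1.3750, f(x_6) = 2.890625, coefficient = 2
x_7 = 1.4792, f(x_7) = 3.187934, coefficient = 2
x_8 = 1.5833, f(x_8) = 3.506944, coefficient = 2
x_9 = 1.6875, f(x_9) = 3.847656, coefficient = 2
x_10 = 1.7917, f(x_10) = 4.210069, coefficient = 2
x_11 = 1.8958, f(x_11) = 4.594184, coefficient = 2
x_12 = 2.0000, f(x_12) = 5.000000, coefficient = 1

I ≈ (0.104167/2) × 72.543403 = 3.778302
Exact value: 3.776042
Error: 0.002261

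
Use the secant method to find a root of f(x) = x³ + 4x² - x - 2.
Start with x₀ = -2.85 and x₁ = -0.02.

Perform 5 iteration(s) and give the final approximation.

f(x) = x³ + 4x² - x - 2
x₀ = -2.85, x₁ = -0.02

Secant formula: x_{n+1} = x_n - f(x_n)(x_n - x_{n-1})/(f(x_n) - f(x_{n-1}))

Iteration 1:
  f(-2.850000) = 10.190875
  f(-0.020000) = -1.978408
  x_2 = -0.020000 - (-1.978408)×(-0.020000 - (-2.850000))/(-1.978408 - 10.190875)
       = -0.480084
Iteration 2:
  f(-0.020000) = -1.978408
  f(-0.480084) = -0.708643
  x_3 = -0.480084 - (-0.708643)×(-0.480084 - (-0.020000))/(-0.708643 - (-1.978408))
       = -0.736852
Iteration 3:
  f(-0.480084) = -0.708643
  f(-0.736852) = 0.508583
  x_4 = -0.736852 - 0.508583×(-0.736852 - (-0.480084))/(0.508583 - (-0.708643))
       = -0.629569
Iteration 4:
  f(-0.736852) = 0.508583
  f(-0.629569) = -0.034536
  x_5 = -0.629569 - (-0.034536)×(-0.629569 - (-0.736852))/(-0.034536 - 0.508583)
       = -0.636391
Iteration 5:
  f(-0.629569) = -0.034536
  f(-0.636391) = -0.001369
  x_6 = -0.636391 - (-0.001369)×(-0.636391 - (-0.629569))/(-0.001369 - (-0.034536))
       = -0.636673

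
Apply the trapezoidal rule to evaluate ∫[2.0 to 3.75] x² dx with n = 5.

f(x) = x²
a = 2.0, b = 3.75, n = 5
h = (b - a)/n = 0.350000

Trapezoidal rule: (h/2)[f(x₀) + 2f(x₁) + 2f(x₂) + ... + f(xₙ)]

x_0 = 2.0000, f(x_0) = 4.000000, coefficient = 1
x_1 = 2.3500, f(x_1) = 5.522500, coefficient = 2
x_2 = 2.7000, f(x_2) = 7.290000, coefficient = 2
x_3 = 3.0500, f(x_3) = 9.302500, coefficient = 2
x_4 = 3.4000, f(x_4) = 11.560000, coefficient = 2
x_5 = 3.7500, f(x_5) = 14.062500, coefficient = 1

I ≈ (0.350000/2) × 85.412500 = 14.947187
Exact value: 14.911458
Error: 0.035729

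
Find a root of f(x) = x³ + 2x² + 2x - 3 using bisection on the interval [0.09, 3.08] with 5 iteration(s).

f(x) = x³ + 2x² + 2x - 3
Initial interval: [0.09, 3.08]

Iteration 1:
  c_1 = (0.090000 + 3.080000)/2 = 1.585000
  f(c_1) = f(1.585000) = 9.176327
  f(a) × f(c) < 0, new interval: [0.090000, 1.585000]
Iteration 2:
  c_2 = (0.090000 + 1.585000)/2 = 0.837500
  f(c_2) = f(0.837500) = 0.665240
  f(a) × f(c) < 0, new interval: [0.090000, 0.837500]
Iteration 3:
  c_3 = (0.090000 + 0.837500)/2 = 0.463750
  f(c_3) = f(0.463750) = -1.542636
  f(a) × f(c) ≥ 0, new interval: [0.463750, 0.837500]
Iteration 4:
  c_4 = (0.463750 + 0.837500)/2 = 0.650625
  f(c_4) = f(0.650625) = -0.576706
  f(a) × f(c) ≥ 0, new interval: [0.650625, 0.837500]
Iteration 5:
  c_5 = (0.650625 + 0.837500)/2 = 0.744063
  f(c_5) = f(0.744063) = 0.007318
  f(a) × f(c) < 0, new interval: [0.650625, 0.744063]

After 5 iteration(s), the approximation is c_5 = 0.744063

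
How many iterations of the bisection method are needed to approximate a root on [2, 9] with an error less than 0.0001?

We need (b-a)/2^n ≤ 0.0001
(9 - 2)/2^n ≤ 0.0001
7/2^n ≤ 0.0001
2^n ≥ 70000
n ≥ log₂(70000) = 16.10
n ≥ 17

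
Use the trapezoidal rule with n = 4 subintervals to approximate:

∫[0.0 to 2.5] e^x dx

f(x) = e^x
a = 0.0, b = 2.5, n = 4
h = (b - a)/n = 0.625000

Trapezoidal rule: (h/2)[f(x₀) + 2f(x₁) + 2f(x₂) + ... + f(xₙ)]

x_0 = 0.0000, f(x_0) = 1.000000, coefficient = 1
x_1 = 0.6250, f(x_1) = 1.868246, coefficient = 2
x_2 = 1.2500, f(x_2) = 3.490343, coefficient = 2
x_3 = 1.8750, f(x_3) = 6.520819, coefficient = 2
x_4 = 2.5000, f(x_4) = 12.182494, coefficient = 1

I ≈ (0.625000/2) × 36.941310 = 11.544159
Exact value: 11.182494
Error: 0.361665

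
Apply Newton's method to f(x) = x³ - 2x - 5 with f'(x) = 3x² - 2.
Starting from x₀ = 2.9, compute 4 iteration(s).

f(x) = x³ - 2x - 5
f'(x) = 3x² - 2
x₀ = 2.9

Newton-Raphson formula: x_{n+1} = x_n - f(x_n)/f'(x_n)

Iteration 1:
  f(2.900000) = 13.589000
  f'(2.900000) = 23.230000
  x_1 = 2.900000 - 13.589000/23.230000 = 2.315024
Iteration 2:
  f(2.315024) = 2.776939
  f'(2.315024) = 14.078004
  x_2 = 2.315024 - 2.776939/14.078004 = 2.117770
Iteration 3:
  f(2.117770) = 0.262551
  f'(2.117770) = 11.454848
  x_3 = 2.117770 - 0.262551/11.454848 = 2.094849
Iteration 4:
  f(2.094849) = 0.003326
  f'(2.094849) = 11.165182
  x_4 = 2.094849 - 0.003326/11.165182 = 2.094552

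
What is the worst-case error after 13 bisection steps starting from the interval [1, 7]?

Bisection error bound: |error| ≤ (b-a)/2^n
|error| ≤ (7 - 1)/2^13 = 6/2^13
|error| ≤ 0.0007324219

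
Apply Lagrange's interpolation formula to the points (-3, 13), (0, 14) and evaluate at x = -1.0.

Lagrange interpolation formula:
P(x) = Σ yᵢ × Lᵢ(x)
where Lᵢ(x) = Π_{j≠i} (x - xⱼ)/(xᵢ - xⱼ)

L_0(-1.0) = (-1.0 - 0)/(-3 - 0) = 0.333333
L_1(-1.0) = (-1.0 - (-3))/(0 - (-3)) = 0.666667

P(-1.0) = 13×L_0(-1.0) + 14×L_1(-1.0)
P(-1.0) = 13.666667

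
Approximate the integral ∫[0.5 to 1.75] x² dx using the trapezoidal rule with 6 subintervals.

f(x) = x²
a = 0.5, b = 1.75, n = 6
h = (b - a)/n = 0.208333

Trapezoidal rule: (h/2)[f(x₀) + 2f(x₁) + 2f(x₂) + ... + f(xₙ)]

x_0 = 0.5000, f(x_0) = 0.250000, coefficient = 1
x_1 = 0.7083, f(x_1) = 0.501736, coefficient = 2
x_2 = 0.9167, f(x_2) = 0.840278, coefficient = 2
x_3 = 1.1250, f(x_3) = 1.265625, coefficient = 2
x_4 = 1.3333, f(x_4) = 1.777778, coefficient = 2
x_5 = 1.5417, f(x_5) = 2.376736, coefficient = 2
x_6 = 1.7500, f(x_6) = 3.062500, coefficient = 1

I ≈ (0.208333/2) × 16.836806 = 1.753834
Exact value: 1.744792
Error: 0.009042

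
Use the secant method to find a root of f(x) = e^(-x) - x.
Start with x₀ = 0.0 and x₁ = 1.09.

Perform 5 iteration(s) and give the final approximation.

f(x) = e^(-x) - x
x₀ = 0.0, x₁ = 1.09

Secant formula: x_{n+1} = x_n - f(x_n)(x_n - x_{n-1})/(f(x_n) - f(x_{n-1}))

Iteration 1:
  f(0.000000) = 1.000000
  f(1.090000) = -0.753784
  x_2 = 1.090000 - (-0.753784)×(1.090000 - 0.000000)/(-0.753784 - 1.000000)
       = 0.621513
Iteration 2:
  f(1.090000) = -0.753784
  f(0.621513) = -0.084383
  x_3 = 0.621513 - (-0.084383)×(0.621513 - 1.090000)/(-0.084383 - (-0.753784))
       = 0.562458
Iteration 3:
  f(0.621513) = -0.084383
  f(0.562458) = 0.007349
  x_4 = 0.562458 - 0.007349×(0.562458 - 0.621513)/(0.007349 - (-0.084383))
       = 0.567189
Iteration 4:
  f(0.562458) = 0.007349
  f(0.567189) = -0.000072
  x_5 = 0.567189 - (-0.000072)×(0.567189 - 0.562458)/(-0.000072 - 0.007349)
       = 0.567143
Iteration 5:
  f(0.567189) = -0.000072
  f(0.567143) = 0.000000
  x_6 = 0.567143 - 0.000000×(0.567143 - 0.567189)/(0.000000 - (-0.000072))
       = 0.567143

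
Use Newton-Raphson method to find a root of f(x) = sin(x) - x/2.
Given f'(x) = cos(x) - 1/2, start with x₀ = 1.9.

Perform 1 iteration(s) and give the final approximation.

f(x) = sin(x) - x/2
f'(x) = cos(x) - 1/2
x₀ = 1.9

Newton-Raphson formula: x_{n+1} = x_n - f(x_n)/f'(x_n)

Iteration 1:
  f(1.900000) = -0.003700
  f'(1.900000) = -0.823290
  x_1 = 1.900000 - (-0.003700)/(-0.823290) = 1.895506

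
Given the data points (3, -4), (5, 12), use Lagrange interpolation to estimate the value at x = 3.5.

Lagrange interpolation formula:
P(x) = Σ yᵢ × Lᵢ(x)
where Lᵢ(x) = Π_{j≠i} (x - xⱼ)/(xᵢ - xⱼ)

L_0(3.5) = (3.5 - 5)/(3 - 5) = 0.750000
L_1(3.5) = (3.5 - 3)/(5 - 3) = 0.250000

P(3.5) = (-4)×L_0(3.5) + 12×L_1(3.5)
P(3.5) = 0.000000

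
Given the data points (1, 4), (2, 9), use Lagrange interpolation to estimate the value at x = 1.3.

Lagrange interpolation formula:
P(x) = Σ yᵢ × Lᵢ(x)
where Lᵢ(x) = Π_{j≠i} (x - xⱼ)/(xᵢ - xⱼ)

L_0(1.3) = (1.3 - 2)/(1 - 2) = 0.700000
L_1(1.3) = (1.3 - 1)/(2 - 1) = 0.300000

P(1.3) = 4×L_0(1.3) + 9×L_1(1.3)
P(1.3) = 5.500000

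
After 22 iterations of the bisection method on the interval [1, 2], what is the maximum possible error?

Bisection error bound: |error| ≤ (b-a)/2^n
|error| ≤ (2 - 1)/2^22 = 1/2^22
|error| ≤ 0.0000002384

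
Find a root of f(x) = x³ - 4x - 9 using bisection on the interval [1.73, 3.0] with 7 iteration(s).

f(x) = x³ - 4x - 9
Initial interval: [1.73, 3.0]

Iteration 1:
  c_1 = (1.730000 + 3.000000)/2 = 2.365000
  f(c_1) = f(2.365000) = -5.232023
  f(a) × f(c) ≥ 0, new interval: [2.365000, 3.000000]
Iteration 2:
  c_2 = (2.365000 + 3.000000)/2 = 2.682500
  f(c_2) = f(2.682500) = -0.427250
  f(a) × f(c) ≥ 0, new interval: [2.682500, 3.000000]
Iteration 3:
  c_3 = (2.682500 + 3.000000)/2 = 2.841250
  f(c_3) = f(2.841250) = 2.571563
  f(a) × f(c) < 0, new interval: [2.682500, 2.841250]
Iteration 4:
  c_4 = (2.682500 + 2.841250)/2 = 2.761875
  f(c_4) = f(2.761875) = 1.019954
  f(a) × f(c) < 0, new interval: [2.682500, 2.761875]
Iteration 5:
  c_5 = (2.682500 + 2.761875)/2 = 2.722187
  f(c_5) = f(2.722187) = 0.283489
  f(a) × f(c) < 0, new interval: [2.682500, 2.722187]
Iteration 6:
  c_6 = (2.682500 + 2.722187)/2 = 2.702344
  f(c_6) = f(2.702344) = -0.075073
  f(a) × f(c) ≥ 0, new interval: [2.702344, 2.722187]
Iteration 7:
  c_7 = (2.702344 + 2.722187)/2 = 2.712266
  f(c_7) = f(2.712266) = 0.103407
  f(a) × f(c) < 0, new interval: [2.702344, 2.712266]

After 7 iteration(s), the approximation is c_7 = 2.712266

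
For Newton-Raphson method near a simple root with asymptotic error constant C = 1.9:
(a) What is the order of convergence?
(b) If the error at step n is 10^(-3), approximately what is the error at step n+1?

(a) Newton-Raphson has quadratic (order 2) convergence near simple roots.
    This means |e_{n+1}| ≈ C|e_n|².

(b) With |e_n| = 10^(-3) and C = 1.9:
    |e_{n+1}| ≈ 1.9 × (10^(-3))² = 1.9 × 10^(-6)

(a) 2 (quadratic); (b) |e_{n+1}| ≈ 1.900e-06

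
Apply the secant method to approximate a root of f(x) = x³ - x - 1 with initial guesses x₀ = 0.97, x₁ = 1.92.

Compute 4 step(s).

f(x) = x³ - x - 1
x₀ = 0.97, x₁ = 1.92

Secant formula: x_{n+1} = x_n - f(x_n)(x_n - x_{n-1})/(f(x_n) - f(x_{n-1}))

Iteration 1:
  f(0.970000) = -1.057327
  f(1.920000) = 4.157888
  x_2 = 1.920000 - 4.157888×(1.920000 - 0.970000)/(4.157888 - (-1.057327))
       = 1.162602
Iteration 2:
  f(1.920000) = 4.157888
  f(1.162602) = -0.591179
  x_3 = 1.162602 - (-0.591179)×(1.162602 - 1.920000)/(-0.591179 - 4.157888)
       = 1.256885
Iteration 3:
  f(1.162602) = -0.591179
  f(1.256885) = -0.271308
  x_4 = 1.256885 - (-0.271308)×(1.256885 - 1.162602)/(-0.271308 - (-0.591179))
       = 1.336854
Iteration 4:
  f(1.256885) = -0.271308
  f(1.336854) = 0.052344
  x_5 = 1.336854 - 0.052344×(1.336854 - 1.256885)/(0.052344 - (-0.271308))
       = 1.323921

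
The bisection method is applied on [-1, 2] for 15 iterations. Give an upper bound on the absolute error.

Bisection error bound: |error| ≤ (b-a)/2^n
|error| ≤ (2 - (-1))/2^15 = 3/2^15
|error| ≤ 0.0000915527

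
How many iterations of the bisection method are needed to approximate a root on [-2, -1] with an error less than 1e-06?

We need (b-a)/2^n ≤ 1e-06
(-1 - (-2))/2^n ≤ 1e-06
1/2^n ≤ 1e-06
2^n ≥ 1000000
n ≥ log₂(1000000) = 19.93
n ≥ 20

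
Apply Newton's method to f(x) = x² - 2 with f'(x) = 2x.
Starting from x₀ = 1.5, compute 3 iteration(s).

f(x) = x² - 2
f'(x) = 2x
x₀ = 1.5

Newton-Raphson formula: x_{n+1} = x_n - f(x_n)/f'(x_n)

Iteration 1:
  f(1.500000) = 0.250000
  f'(1.500000) = 3.000000
  x_1 = 1.500000 - 0.250000/3.000000 = 1.416667
Iteration 2:
  f(1.416667) = 0.006944
  f'(1.416667) = 2.833333
  x_2 = 1.416667 - 0.006944/2.833333 = 1.414216
Iteration 3:
  f(1.414216) = 0.000006
  f'(1.414216) = 2.828431
  x_3 = 1.414216 - 0.000006/2.828431 = 1.414214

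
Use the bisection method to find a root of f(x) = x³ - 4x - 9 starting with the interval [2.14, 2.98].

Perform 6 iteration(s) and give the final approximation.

f(x) = x³ - 4x - 9
Initial interval: [2.14, 2.98]

Iteration 1:
  c_1 = (2.140000 + 2.980000)/2 = 2.560000
  f(c_1) = f(2.560000) = -2.462784
  f(a) × f(c) ≥ 0, new interval: [2.560000, 2.980000]
Iteration 2:
  c_2 = (2.560000 + 2.980000)/2 = 2.770000
  f(c_2) = f(2.770000) = 1.173933
  f(a) × f(c) < 0, new interval: [2.560000, 2.770000]
Iteration 3:
  c_3 = (2.560000 + 2.770000)/2 = 2.665000
  f(c_3) = f(2.665000) = -0.732570
  f(a) × f(c) ≥ 0, new interval: [2.665000, 2.770000]
Iteration 4:
  c_4 = (2.665000 + 2.770000)/2 = 2.717500
  f(c_4) = f(2.717500) = 0.198211
  f(a) × f(c) < 0, new interval: [2.665000, 2.717500]
Iteration 5:
  c_5 = (2.665000 + 2.717500)/2 = 2.691250
  f(c_5) = f(2.691250) = -0.272743
  f(a) × f(c) ≥ 0, new interval: [2.691250, 2.717500]
Iteration 6:
  c_6 = (2.691250 + 2.717500)/2 = 2.704375
  f(c_6) = f(2.704375) = -0.038664
  f(a) × f(c) ≥ 0, new interval: [2.704375, 2.717500]

After 6 iteration(s), the approximation is c_6 = 2.704375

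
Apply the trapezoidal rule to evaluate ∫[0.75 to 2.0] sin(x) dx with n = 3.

f(x) = sin(x)
a = 0.75, b = 2.0, n = 3
h = (b - a)/n = 0.416667

Trapezoidal rule: (h/2)[f(x₀) + 2f(x₁) + 2f(x₂) + ... + f(xₙ)]

x_0 = 0.7500, f(x_0) = 0.681639, coefficient = 1
x_1 = 1.1667, f(x_1) = 0.919445, coefficient = 2
x_2 = 1.5833, f(x_2) = 0.999921, coefficient = 2
x_3 = 2.0000, f(x_3) = 0.909297, coefficient = 1

I ≈ (0.416667/2) × 5.429669 = 1.131181
Exact value: 1.147836
Error: 0.016655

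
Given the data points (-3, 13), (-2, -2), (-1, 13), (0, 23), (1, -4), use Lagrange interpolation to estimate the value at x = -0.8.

Lagrange interpolation formula:
P(x) = Σ yᵢ × Lᵢ(x)
where Lᵢ(x) = Π_{j≠i} (x - xⱼ)/(xᵢ - xⱼ)

L_0(-0.8) = (-0.8 - (-2))/(-3 - (-2)) × (-0.8 - (-1))/(-3 - (-1)) × (-0.8 - 0)/(-3 - 0) × (-0.8 - 1)/(-3 - 1) = 0.014400
L_1(-0.8) = (-0.8 - (-3))/(-2 - (-3)) × (-0.8 - (-1))/(-2 - (-1)) × (-0.8 - 0)/(-2 - 0) × (-0.8 - 1)/(-2 - 1) = -0.105600
L_2(-0.8) = (-0.8 - (-3))/(-1 - (-3)) × (-0.8 - (-2))/(-1 - (-2)) × (-0.8 - 0)/(-1 - 0) × (-0.8 - 1)/(-1 - 1) = 0.950400
L_3(-0.8) = (-0.8 - (-3))/(0 - (-3)) × (-0.8 - (-2))/(0 - (-2)) × (-0.8 - (-1))/(0 - (-1)) × (-0.8 - 1)/(0 - 1) = 0.158400
L_4(-0.8) = (-0.8 - (-3))/(1 - (-3)) × (-0.8 - (-2))/(1 - (-2)) × (-0.8 - (-1))/(1 - (-1)) × (-0.8 - 0)/(1 - 0) = -0.017600

P(-0.8) = 13×L_0(-0.8) + (-2)×L_1(-0.8) + 13×L_2(-0.8) + 23×L_3(-0.8) + (-4)×L_4(-0.8)
P(-0.8) = 16.467200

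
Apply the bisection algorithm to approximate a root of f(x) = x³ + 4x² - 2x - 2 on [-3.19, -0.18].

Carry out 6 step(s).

f(x) = x³ + 4x² - 2x - 2
Initial interval: [-3.19, -0.18]

Iteration 1:
  c_1 = (-3.190000 + (-0.180000))/2 = -1.685000
  f(c_1) = f(-1.685000) = 7.942806
  f(a) × f(c) ≥ 0, new interval: [-1.685000, -0.180000]
Iteration 2:
  c_2 = (-1.685000 + (-0.180000))/2 = -0.932500
  f(c_2) = f(-0.932500) = 2.532364
  f(a) × f(c) ≥ 0, new interval: [-0.932500, -0.180000]
Iteration 3:
  c_3 = (-0.932500 + (-0.180000))/2 = -0.556250
  f(c_3) = f(-0.556250) = 0.178045
  f(a) × f(c) ≥ 0, new interval: [-0.556250, -0.180000]
Iteration 4:
  c_4 = (-0.556250 + (-0.180000))/2 = -0.368125
  f(c_4) = f(-0.368125) = -0.771573
  f(a) × f(c) < 0, new interval: [-0.556250, -0.368125]
Iteration 5:
  c_5 = (-0.556250 + (-0.368125))/2 = -0.462188
  f(c_5) = f(-0.462188) = -0.319887
  f(a) × f(c) < 0, new interval: [-0.556250, -0.462188]
Iteration 6:
  c_6 = (-0.556250 + (-0.462188))/2 = -0.509219
  f(c_6) = f(-0.509219) = -0.076390
  f(a) × f(c) < 0, new interval: [-0.556250, -0.509219]

After 6 iteration(s), the approximation is c_6 = -0.509219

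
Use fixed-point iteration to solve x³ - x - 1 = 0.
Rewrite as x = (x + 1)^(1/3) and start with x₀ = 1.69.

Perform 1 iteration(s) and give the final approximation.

Equation: x³ - x - 1 = 0
Fixed-point form: x = (x + 1)^(1/3)
x₀ = 1.69

x_1 = g(1.690000) = 1.390755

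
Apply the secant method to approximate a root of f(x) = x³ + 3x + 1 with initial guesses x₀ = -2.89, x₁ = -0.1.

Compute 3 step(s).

f(x) = x³ + 3x + 1
x₀ = -2.89, x₁ = -0.1

Secant formula: x_{n+1} = x_n - f(x_n)(x_n - x_{n-1})/(f(x_n) - f(x_{n-1}))

Iteration 1:
  f(-2.890000) = -31.807569
  f(-0.100000) = 0.699000
  x_2 = -0.100000 - 0.699000×(-0.100000 - (-2.890000))/(0.699000 - (-31.807569))
       = -0.159994
Iteration 2:
  f(-0.100000) = 0.699000
  f(-0.159994) = 0.515921
  x_3 = -0.159994 - 0.515921×(-0.159994 - (-0.100000))/(0.515921 - 0.699000)
       = -0.329060
Iteration 3:
  f(-0.159994) = 0.515921
  f(-0.329060) = -0.022812
  x_4 = -0.329060 - (-0.022812)×(-0.329060 - (-0.159994))/(-0.022812 - 0.515921)
       = -0.321901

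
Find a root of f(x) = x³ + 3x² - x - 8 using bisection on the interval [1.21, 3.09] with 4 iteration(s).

f(x) = x³ + 3x² - x - 8
Initial interval: [1.21, 3.09]

Iteration 1:
  c_1 = (1.210000 + 3.090000)/2 = 2.150000
  f(c_1) = f(2.150000) = 13.655875
  f(a) × f(c) < 0, new interval: [1.210000, 2.150000]
Iteration 2:
  c_2 = (1.210000 + 2.150000)/2 = 1.680000
  f(c_2) = f(1.680000) = 3.528832
  f(a) × f(c) < 0, new interval: [1.210000, 1.680000]
Iteration 3:
  c_3 = (1.210000 + 1.680000)/2 = 1.445000
  f(c_3) = f(1.445000) = -0.163729
  f(a) × f(c) ≥ 0, new interval: [1.445000, 1.680000]
Iteration 4:
  c_4 = (1.445000 + 1.680000)/2 = 1.562500
  f(c_4) = f(1.562500) = 1.576416
  f(a) × f(c) < 0, new interval: [1.445000, 1.562500]

After 4 iteration(s), the approximation is c_4 = 1.562500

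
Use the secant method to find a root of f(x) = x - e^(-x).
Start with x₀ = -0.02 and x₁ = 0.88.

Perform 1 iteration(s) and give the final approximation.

f(x) = x - e^(-x)
x₀ = -0.02, x₁ = 0.88

Secant formula: x_{n+1} = x_n - f(x_n)(x_n - x_{n-1})/(f(x_n) - f(x_{n-1}))

Iteration 1:
  f(-0.020000) = -1.040201
  f(0.880000) = 0.465217
  x_2 = 0.880000 - 0.465217×(0.880000 - (-0.020000))/(0.465217 - (-1.040201))
       = 0.601874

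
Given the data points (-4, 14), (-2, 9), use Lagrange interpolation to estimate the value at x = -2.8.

Lagrange interpolation formula:
P(x) = Σ yᵢ × Lᵢ(x)
where Lᵢ(x) = Π_{j≠i} (x - xⱼ)/(xᵢ - xⱼ)

L_0(-2.8) = (-2.8 - (-2))/(-4 - (-2)) = 0.400000
L_1(-2.8) = (-2.8 - (-4))/(-2 - (-4)) = 0.600000

P(-2.8) = 14×L_0(-2.8) + 9×L_1(-2.8)
P(-2.8) = 11.000000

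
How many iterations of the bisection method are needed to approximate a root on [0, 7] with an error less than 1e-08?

We need (b-a)/2^n ≤ 1e-08
(7 - 0)/2^n ≤ 1e-08
7/2^n ≤ 1e-08
2^n ≥ 700000000
n ≥ log₂(700000000) = 29.38
n ≥ 30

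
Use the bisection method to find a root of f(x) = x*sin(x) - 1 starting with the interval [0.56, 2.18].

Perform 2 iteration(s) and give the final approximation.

f(x) = x*sin(x) - 1
Initial interval: [0.56, 2.18]

Iteration 1:
  c_1 = (0.560000 + 2.180000)/2 = 1.370000
  f(c_1) = f(1.370000) = 0.342474
  f(a) × f(c) < 0, new interval: [0.560000, 1.370000]
Iteration 2:
  c_2 = (0.560000 + 1.370000)/2 = 0.965000
  f(c_2) = f(0.965000) = -0.206723
  f(a) × f(c) ≥ 0, new interval: [0.965000, 1.370000]

After 2 iteration(s), the approximation is c_2 = 0.965000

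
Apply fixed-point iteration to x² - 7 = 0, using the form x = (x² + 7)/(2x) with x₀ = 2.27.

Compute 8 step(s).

Equation: x² - 7 = 0
Fixed-point form: x = (x² + 7)/(2x)
x₀ = 2.27

x_1 = g(2.270000) = 2.676850
x_2 = g(2.676850) = 2.645932
x_3 = g(2.645932) = 2.645751
x_4 = g(2.645751) = 2.645751
x_5 = g(2.645751) = 2.645751
x_6 = g(2.645751) = 2.645751
x_7 = g(2.645751) = 2.645751
x_8 = g(2.645751) = 2.645751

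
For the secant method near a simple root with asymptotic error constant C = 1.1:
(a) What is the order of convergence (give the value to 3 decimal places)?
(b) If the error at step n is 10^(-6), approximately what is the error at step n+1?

(a) Secant method has superlinear convergence with order φ = (1+√5)/2 ≈ 1.618.
    This means |e_{n+1}| ≈ C|e_n|^1.618.

(b) With |e_n| = 10^(-6) and C = 1.1:
    |e_{n+1}| ≈ 1.1 × (10^(-6))^1.618 = 1.1 × 10^(-9.71)

(a) ≈ 1.618 (golden ratio); (b) |e_{n+1}| ≈ 2.154e-10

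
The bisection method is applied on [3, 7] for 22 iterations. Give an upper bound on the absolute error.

Bisection error bound: |error| ≤ (b-a)/2^n
|error| ≤ (7 - 3)/2^22 = 4/2^22
|error| ≤ 0.0000009537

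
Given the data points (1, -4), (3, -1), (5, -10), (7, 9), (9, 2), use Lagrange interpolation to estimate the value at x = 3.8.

Lagrange interpolation formula:
P(x) = Σ yᵢ × Lᵢ(x)
where Lᵢ(x) = Π_{j≠i} (x - xⱼ)/(xᵢ - xⱼ)

L_0(3.8) = (3.8 - 3)/(1 - 3) × (3.8 - 5)/(1 - 5) × (3.8 - 7)/(1 - 7) × (3.8 - 9)/(1 - 9) = -0.041600
L_1(3.8) = (3.8 - 1)/(3 - 1) × (3.8 - 5)/(3 - 5) × (3.8 - 7)/(3 - 7) × (3.8 - 9)/(3 - 9) = 0.582400
L_2(3.8) = (3.8 - 1)/(5 - 1) × (3.8 - 3)/(5 - 3) × (3.8 - 7)/(5 - 7) × (3.8 - 9)/(5 - 9) = 0.582400
L_3(3.8) = (3.8 - 1)/(7 - 1) × (3.8 - 3)/(7 - 3) × (3.8 - 5)/(7 - 5) × (3.8 - 9)/(7 - 9) = -0.145600
L_4(3.8) = (3.8 - 1)/(9 - 1) × (3.8 - 3)/(9 - 3) × (3.8 - 5)/(9 - 5) × (3.8 - 7)/(9 - 7) = 0.022400

P(3.8) = (-4)×L_0(3.8) + (-1)×L_1(3.8) + (-10)×L_2(3.8) + 9×L_3(3.8) + 2×L_4(3.8)
P(3.8) = -7.505600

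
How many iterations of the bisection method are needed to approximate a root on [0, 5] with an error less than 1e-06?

We need (b-a)/2^n ≤ 1e-06
(5 - 0)/2^n ≤ 1e-06
5/2^n ≤ 1e-06
2^n ≥ 5000000
n ≥ log₂(5000000) = 22.25
n ≥ 23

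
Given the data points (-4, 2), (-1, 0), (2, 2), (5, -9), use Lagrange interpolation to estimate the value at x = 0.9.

Lagrange interpolation formula:
P(x) = Σ yᵢ × Lᵢ(x)
where Lᵢ(x) = Π_{j≠i} (x - xⱼ)/(xᵢ - xⱼ)

L_0(0.9) = (0.9 - (-1))/(-4 - (-1)) × (0.9 - 2)/(-4 - 2) × (0.9 - 5)/(-4 - 5) = -0.052895
L_1(0.9) = (0.9 - (-4))/(-1 - (-4)) × (0.9 - 2)/(-1 - 2) × (0.9 - 5)/(-1 - 5) = 0.409241
L_2(0.9) = (0.9 - (-4))/(2 - (-4)) × (0.9 - (-1))/(2 - (-1)) × (0.9 - 5)/(2 - 5) = 0.706870
L_3(0.9) = (0.9 - (-4))/(5 - (-4)) × (0.9 - (-1))/(5 - (-1)) × (0.9 - 2)/(5 - 2) = -0.063216

P(0.9) = 2×L_0(0.9) + 0×L_1(0.9) + 2×L_2(0.9) + (-9)×L_3(0.9)
P(0.9) = 1.876895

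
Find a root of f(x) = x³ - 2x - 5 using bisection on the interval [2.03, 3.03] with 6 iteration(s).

f(x) = x³ - 2x - 5
Initial interval: [2.03, 3.03]

Iteration 1:
  c_1 = (2.030000 + 3.030000)/2 = 2.530000
  f(c_1) = f(2.530000) = 6.134277
  f(a) × f(c) < 0, new interval: [2.030000, 2.530000]
Iteration 2:
  c_2 = (2.030000 + 2.530000)/2 = 2.280000
  f(c_2) = f(2.280000) = 2.292352
  f(a) × f(c) < 0, new interval: [2.030000, 2.280000]
Iteration 3:
  c_3 = (2.030000 + 2.280000)/2 = 2.155000
  f(c_3) = f(2.155000) = 0.697874
  f(a) × f(c) < 0, new interval: [2.030000, 2.155000]
Iteration 4:
  c_4 = (2.030000 + 2.155000)/2 = 2.092500
  f(c_4) = f(2.092500) = -0.022871
  f(a) × f(c) ≥ 0, new interval: [2.092500, 2.155000]
Iteration 5:
  c_5 = (2.092500 + 2.155000)/2 = 2.123750
  f(c_5) = f(2.123750) = 0.331279
  f(a) × f(c) < 0, new interval: [2.092500, 2.123750]
Iteration 6:
  c_6 = (2.092500 + 2.123750)/2 = 2.108125
  f(c_6) = f(2.108125) = 0.152660
  f(a) × f(c) < 0, new interval: [2.092500, 2.108125]

After 6 iteration(s), the approximation is c_6 = 2.108125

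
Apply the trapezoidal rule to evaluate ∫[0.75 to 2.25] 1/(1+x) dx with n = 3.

f(x) = 1/(1+x)
a = 0.75, b = 2.25, n = 3
h = (b - a)/n = 0.500000

Trapezoidal rule: (h/2)[f(x₀) + 2f(x₁) + 2f(x₂) + ... + f(xₙ)]

x_0 = 0.7500, f(x_0) = 0.571429, coefficient = 1
x_1 = 1.2500, f(x_1) = 0.444444, coefficient = 2
x_2 = 1.7500, f(x_2) = 0.363636, coefficient = 2
x_3 = 2.2500, f(x_3) = 0.307692, coefficient = 1

I ≈ (0.500000/2) × 2.495282 = 0.623821
Exact value: 0.619039
Error: 0.004781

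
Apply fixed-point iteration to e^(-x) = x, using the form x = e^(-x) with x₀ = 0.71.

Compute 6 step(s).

Equation: e^(-x) = x
Fixed-point form: x = e^(-x)
x₀ = 0.71

x_1 = g(0.710000) = 0.491644
x_2 = g(0.491644) = 0.611620
x_3 = g(0.611620) = 0.542471
x_4 = g(0.542471) = 0.581310
x_5 = g(0.581310) = 0.559165
x_6 = g(0.559165) = 0.571686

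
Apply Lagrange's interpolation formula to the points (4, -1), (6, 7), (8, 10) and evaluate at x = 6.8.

Lagrange interpolation formula:
P(x) = Σ yᵢ × Lᵢ(x)
where Lᵢ(x) = Π_{j≠i} (x - xⱼ)/(xᵢ - xⱼ)

L_0(6.8) = (6.8 - 6)/(4 - 6) × (6.8 - 8)/(4 - 8) = -0.120000
L_1(6.8) = (6.8 - 4)/(6 - 4) × (6.8 - 8)/(6 - 8) = 0.840000
L_2(6.8) = (6.8 - 4)/(8 - 4) × (6.8 - 6)/(8 - 6) = 0.280000

P(6.8) = (-1)×L_0(6.8) + 7×L_1(6.8) + 10×L_2(6.8)
P(6.8) = 8.800000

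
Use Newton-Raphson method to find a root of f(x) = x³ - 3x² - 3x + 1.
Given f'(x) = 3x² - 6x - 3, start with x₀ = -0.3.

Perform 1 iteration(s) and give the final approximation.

f(x) = x³ - 3x² - 3x + 1
f'(x) = 3x² - 6x - 3
x₀ = -0.3

Newton-Raphson formula: x_{n+1} = x_n - f(x_n)/f'(x_n)

Iteration 1:
  f(-0.300000) = 1.603000
  f'(-0.300000) = -0.930000
  x_1 = -0.300000 - 1.603000/(-0.930000) = 1.423656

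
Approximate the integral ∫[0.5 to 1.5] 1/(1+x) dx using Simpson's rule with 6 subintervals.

f(x) = 1/(1+x)
a = 0.5, b = 1.5, n = 6
h = (b - a)/n = 0.166667

Simpson's rule: (h/3)[f(x₀) + 4f(x₁) + 2f(x₂) + ... + f(xₙ)]

x_0 = 0.5000, f(x_0) = 0.666667, coefficient = 1
x_1 = 0.6667, f(x_1) = 0.600000, coefficient = 4
x_2 = 0.8333, f(x_2) = 0.545455, coefficient = 2
x_3 = 1.0000, f(x_3) = 0.500000, coefficient = 4
x_4 = 1.1667, f(x_4) = 0.461538, coefficient = 2
x_5 = 1.3333, f(x_5) = 0.428571, coefficient = 4
x_6 = 1.5000, f(x_6) = 0.400000, coefficient = 1

I ≈ (0.166667/3) × 9.194938 = 0.510830
Exact value: 0.510826
Error: 0.000004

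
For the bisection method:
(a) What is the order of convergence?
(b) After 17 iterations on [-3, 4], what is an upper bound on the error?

(a) Bisection has linear (order 1) convergence; the error is halved each step.

(b) Error bound = (b-a)/2^n = (4 - (-3))/2^{17}
    = 7/2^{17}

(a) 1 (linear); (b) error ≤ 5.34e-05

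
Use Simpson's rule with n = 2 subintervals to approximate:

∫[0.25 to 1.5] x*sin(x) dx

f(x) = x*sin(x)
a = 0.25, b = 1.5, n = 2
h = (b - a)/n = 0.625000

Simpson's rule: (h/3)[f(x₀) + 4f(x₁) + 2f(x₂) + ... + f(xₙ)]

x_0 = 0.2500, f(x_0) = 0.061851, coefficient = 1
x_1 = 0.8750, f(x_1) = 0.671601, coefficient = 4
x_2 = 1.5000, f(x_2) = 1.496242, coefficient = 1

I ≈ (0.625000/3) × 4.244496 = 0.884270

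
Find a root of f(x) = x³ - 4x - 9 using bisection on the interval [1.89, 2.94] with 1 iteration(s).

f(x) = x³ - 4x - 9
Initial interval: [1.89, 2.94]

Iteration 1:
  c_1 = (1.890000 + 2.940000)/2 = 2.415000
  f(c_1) = f(2.415000) = -4.575177
  f(a) × f(c) ≥ 0, new interval: [2.415000, 2.940000]

After 1 iteration(s), the approximation is c_1 = 2.415000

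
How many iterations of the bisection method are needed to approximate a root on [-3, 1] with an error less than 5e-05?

We need (b-a)/2^n ≤ 5e-05
(1 - (-3))/2^n ≤ 5e-05
4/2^n ≤ 5e-05
2^n ≥ 80000
n ≥ log₂(80000) = 16.29
n ≥ 17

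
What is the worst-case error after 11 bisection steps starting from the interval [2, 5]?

Bisection error bound: |error| ≤ (b-a)/2^n
|error| ≤ (5 - 2)/2^11 = 3/2^11
|error| ≤ 0.0014648438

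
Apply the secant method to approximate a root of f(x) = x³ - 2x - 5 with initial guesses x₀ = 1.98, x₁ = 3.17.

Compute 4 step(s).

f(x) = x³ - 2x - 5
x₀ = 1.98, x₁ = 3.17

Secant formula: x_{n+1} = x_n - f(x_n)(x_n - x_{n-1})/(f(x_n) - f(x_{n-1}))

Iteration 1:
  f(1.980000) = -1.197608
  f(3.170000) = 20.515013
  x_2 = 3.170000 - 20.515013×(3.170000 - 1.980000)/(20.515013 - (-1.197608))
       = 2.045637
Iteration 2:
  f(3.170000) = 20.515013
  f(2.045637) = -0.531037
  x_3 = 2.045637 - (-0.531037)×(2.045637 - 3.170000)/(-0.531037 - 20.515013)
       = 2.074007
Iteration 3:
  f(2.045637) = -0.531037
  f(2.074007) = -0.226660
  x_4 = 2.074007 - (-0.226660)×(2.074007 - 2.045637)/(-0.226660 - (-0.531037))
       = 2.095134
Iteration 4:
  f(2.074007) = -0.226660
  f(2.095134) = 0.006499
  x_5 = 2.095134 - 0.006499×(2.095134 - 2.074007)/(0.006499 - (-0.226660))
       = 2.094545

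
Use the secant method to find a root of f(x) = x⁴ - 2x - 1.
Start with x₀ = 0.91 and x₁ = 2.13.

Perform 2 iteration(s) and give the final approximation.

f(x) = x⁴ - 2x - 1
x₀ = 0.91, x₁ = 2.13

Secant formula: x_{n+1} = x_n - f(x_n)(x_n - x_{n-1})/(f(x_n) - f(x_{n-1}))

Iteration 1:
  f(0.910000) = -2.134250
  f(2.130000) = 15.323462
  x_2 = 2.130000 - 15.323462×(2.130000 - 0.910000)/(15.323462 - (-2.134250))
       = 1.059148
Iteration 2:
  f(2.130000) = 15.323462
  f(1.059148) = -1.859873
  x_3 = 1.059148 - (-1.859873)×(1.059148 - 2.130000)/(-1.859873 - 15.323462)
       = 1.175054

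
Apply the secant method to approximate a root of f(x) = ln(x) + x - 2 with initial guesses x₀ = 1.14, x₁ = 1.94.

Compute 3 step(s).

f(x) = ln(x) + x - 2
x₀ = 1.14, x₁ = 1.94

Secant formula: x_{n+1} = x_n - f(x_n)(x_n - x_{n-1})/(f(x_n) - f(x_{n-1}))

Iteration 1:
  f(1.140000) = -0.728972
  f(1.940000) = 0.602688
  x_2 = 1.940000 - 0.602688×(1.940000 - 1.140000)/(0.602688 - (-0.728972))
       = 1.577933
Iteration 2:
  f(1.940000) = 0.602688
  f(1.577933) = 0.034048
  x_3 = 1.577933 - 0.034048×(1.577933 - 1.940000)/(0.034048 - 0.602688)
       = 1.556253
Iteration 3:
  f(1.577933) = 0.034048
  f(1.556253) = -0.001465
  x_4 = 1.556253 - (-0.001465)×(1.556253 - 1.577933)/(-0.001465 - 0.034048)
       = 1.557148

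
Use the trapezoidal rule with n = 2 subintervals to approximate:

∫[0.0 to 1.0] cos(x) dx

f(x) = cos(x)
a = 0.0, b = 1.0, n = 2
h = (b - a)/n = 0.500000

Trapezoidal rule: (h/2)[f(x₀) + 2f(x₁) + 2f(x₂) + ... + f(xₙ)]

x_0 = 0.0000, f(x_0) = 1.000000, coefficient = 1
x_1 = 0.5000, f(x_1) = 0.877583, coefficient = 2
x_2 = 1.0000, f(x_2) = 0.540302, coefficient = 1

I ≈ (0.500000/2) × 3.295467 = 0.823867
Exact value: 0.841471
Error: 0.017604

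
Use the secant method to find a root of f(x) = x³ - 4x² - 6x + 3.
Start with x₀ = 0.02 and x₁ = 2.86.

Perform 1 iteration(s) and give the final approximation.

f(x) = x³ - 4x² - 6x + 3
x₀ = 0.02, x₁ = 2.86

Secant formula: x_{n+1} = x_n - f(x_n)(x_n - x_{n-1})/(f(x_n) - f(x_{n-1}))

Iteration 1:
  f(0.020000) = 2.878408
  f(2.860000) = -23.484744
  x_2 = 2.860000 - (-23.484744)×(2.860000 - 0.020000)/(-23.484744 - 2.878408)
       = 0.330080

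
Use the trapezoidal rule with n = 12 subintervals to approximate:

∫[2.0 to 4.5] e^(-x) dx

f(x) = e^(-x)
a = 2.0, b = 4.5, n = 12
h = (b - a)/n = 0.208333

Trapezoidal rule: (h/2)[f(x₀) + 2f(x₁) + 2f(x₂) + ... + f(xₙ)]

x_0 = 2.0000, f(x_0) = 0.135335, coefficient = 1
x_1 = 2.2083, f(x_1) = 0.109884, coefficient = 2
x_2 = 2.4167, f(x_2) = 0.089219, coefficient = 2
x_3 = 2.6250, f(x_3) = 0.072440, coefficient = 2
x_4 = 2.8333, f(x_4) = 0.058816, coefficient = 2
x_5 = 3.0417, f(x_5) = 0.047755, coefficient = 2
x_6 = 3.2500, f(x_6) = 0.038774, coefficient = 2
x_7 = 3.4583, f(x_7) = 0.031482, coefficient = 2
x_8 = 3.6667, f(x_8) = 0.025562, coefficient = 2
x_9 = 3.8750, f(x_9) = 0.020754, coefficient = 2
x_10 = 4.0833, f(x_10) = 0.016851, coefficient = 2
x_11 = 4.2917, f(x_11) = 0.013682, coefficient = 2
x_12 = 4.5000, f(x_12) = 0.011109, coefficient = 1

I ≈ (0.208333/2) × 1.196883 = 0.124675
Exact value: 0.124226
Error: 0.000449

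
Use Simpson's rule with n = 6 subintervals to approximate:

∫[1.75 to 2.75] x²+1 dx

f(x) = x²+1
a = 1.75, b = 2.75, n = 6
h = (b - a)/n = 0.166667

Simpson's rule: (h/3)[f(x₀) + 4f(x₁) + 2f(x₂) + ... + f(xₙ)]

x_0 = 1.7500, f(x_0) = 4.062500, coefficient = 1
x_1 = 1.9167, f(x_1) = 4.673611, coefficient = 4
x_2 = 2.0833, f(x_2) = 5.340278, coefficient = 2
x_3 = 2.2500, f(x_3) = 6.062500, coefficient = 4
x_4 = 2.4167, f(x_4) = 6.840278, coefficient = 2
x_5 = 2.5833, f(x_5) = 7.673611, coefficient = 4
x_6 = 2.7500, f(x_6) = 8.562500, coefficient = 1

I ≈ (0.166667/3) × 110.625000 = 6.145833
Exact value: 6.145833
Error: 0.000000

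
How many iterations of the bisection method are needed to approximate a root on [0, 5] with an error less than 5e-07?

We need (b-a)/2^n ≤ 5e-07
(5 - 0)/2^n ≤ 5e-07
5/2^n ≤ 5e-07
2^n ≥ 10000000
n ≥ log₂(10000000) = 23.25
n ≥ 24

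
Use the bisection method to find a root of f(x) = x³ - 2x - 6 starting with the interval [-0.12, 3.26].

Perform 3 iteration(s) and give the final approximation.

f(x) = x³ - 2x - 6
Initial interval: [-0.12, 3.26]

Iteration 1:
  c_1 = (-0.120000 + 3.260000)/2 = 1.570000
  f(c_1) = f(1.570000) = -5.270107
  f(a) × f(c) ≥ 0, new interval: [1.570000, 3.260000]
Iteration 2:
  c_2 = (1.570000 + 3.260000)/2 = 2.415000
  f(c_2) = f(2.415000) = 3.254823
  f(a) × f(c) < 0, new interval: [1.570000, 2.415000]
Iteration 3:
  c_3 = (1.570000 + 2.415000)/2 = 1.992500
  f(c_3) = f(1.992500) = -2.074663
  f(a) × f(c) ≥ 0, new interval: [1.992500, 2.415000]

After 3 iteration(s), the approximation is c_3 = 1.992500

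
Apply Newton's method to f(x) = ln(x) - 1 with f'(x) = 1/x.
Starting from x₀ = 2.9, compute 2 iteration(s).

f(x) = ln(x) - 1
f'(x) = 1/x
x₀ = 2.9

Newton-Raphson formula: x_{n+1} = x_n - f(x_n)/f'(x_n)

Iteration 1:
  f(2.900000) = 0.064711
  f'(2.900000) = 0.344828
  x_1 = 2.900000 - 0.064711/0.344828 = 2.712339
Iteration 2:
  f(2.712339) = -0.002189
  f'(2.712339) = 0.368685
  x_2 = 2.712339 - (-0.002189)/0.368685 = 2.718275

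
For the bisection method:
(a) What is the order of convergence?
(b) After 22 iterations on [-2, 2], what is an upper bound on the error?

(a) Bisection has linear (order 1) convergence; the error is halved each step.

(b) Error bound = (b-a)/2^n = (2 - (-2))/2^{22}
    = 4/2^{22}

(a) 1 (linear); (b) error ≤ 9.54e-07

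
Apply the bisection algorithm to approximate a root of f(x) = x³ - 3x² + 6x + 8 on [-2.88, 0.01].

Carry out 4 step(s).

f(x) = x³ - 3x² + 6x + 8
Initial interval: [-2.88, 0.01]

Iteration 1:
  c_1 = (-2.880000 + 0.010000)/2 = -1.435000
  f(c_1) = f(-1.435000) = -9.742663
  f(a) × f(c) ≥ 0, new interval: [-1.435000, 0.010000]
Iteration 2:
  c_2 = (-1.435000 + 0.010000)/2 = -0.712500
  f(c_2) = f(-0.712500) = 1.840326
  f(a) × f(c) < 0, new interval: [-1.435000, -0.712500]
Iteration 3:
  c_3 = (-1.435000 + (-0.712500))/2 = -1.073750
  f(c_3) = f(-1.073750) = -3.139286
  f(a) × f(c) ≥ 0, new interval: [-1.073750, -0.712500]
Iteration 4:
  c_4 = (-1.073750 + (-0.712500))/2 = -0.893125
  f(c_4) = f(-0.893125) = -0.464188
  f(a) × f(c) ≥ 0, new interval: [-0.893125, -0.712500]

After 4 iteration(s), the approximation is c_4 = -0.893125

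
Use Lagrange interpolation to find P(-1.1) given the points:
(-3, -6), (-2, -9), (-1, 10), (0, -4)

Lagrange interpolation formula:
P(x) = Σ yᵢ × Lᵢ(x)
where Lᵢ(x) = Π_{j≠i} (x - xⱼ)/(xᵢ - xⱼ)

L_0(-1.1) = (-1.1 - (-2))/(-3 - (-2)) × (-1.1 - (-1))/(-3 - (-1)) × (-1.1 - 0)/(-3 - 0) = -0.016500
L_1(-1.1) = (-1.1 - (-3))/(-2 - (-3)) × (-1.1 - (-1))/(-2 - (-1)) × (-1.1 - 0)/(-2 - 0) = 0.104500
L_2(-1.1) = (-1.1 - (-3))/(-1 - (-3)) × (-1.1 - (-2))/(-1 - (-2)) × (-1.1 - 0)/(-1 - 0) = 0.940500
L_3(-1.1) = (-1.1 - (-3))/(0 - (-3)) × (-1.1 - (-2))/(0 - (-2)) × (-1.1 - (-1))/(0 - (-1)) = -0.028500

P(-1.1) = (-6)×L_0(-1.1) + (-9)×L_1(-1.1) + 10×L_2(-1.1) + (-4)×L_3(-1.1)
P(-1.1) = 8.677500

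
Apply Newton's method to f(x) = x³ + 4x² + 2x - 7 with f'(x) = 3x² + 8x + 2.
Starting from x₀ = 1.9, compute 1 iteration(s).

f(x) = x³ + 4x² + 2x - 7
f'(x) = 3x² + 8x + 2
x₀ = 1.9

Newton-Raphson formula: x_{n+1} = x_n - f(x_n)/f'(x_n)

Iteration 1:
  f(1.900000) = 18.099000
  f'(1.900000) = 28.030000
  x_1 = 1.900000 - 18.099000/28.030000 = 1.254299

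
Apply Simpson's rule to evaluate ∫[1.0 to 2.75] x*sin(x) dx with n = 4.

f(x) = x*sin(x)
a = 1.0, b = 2.75, n = 4
h = (b - a)/n = 0.437500

Simpson's rule: (h/3)[f(x₀) + 4f(x₁) + 2f(x₂) + ... + f(xₙ)]

x_0 = 1.0000, f(x_0) = 0.841471, coefficient = 1
x_1 = 1.4375, f(x_1) = 1.424748, coefficient = 4
x_2 = 1.8750, f(x_2) = 1.788911, coefficient = 2
x_3 = 2.3125, f(x_3) = 1.705050, coefficient = 4
x_4 = 2.7500, f(x_4) = 1.049568, coefficient = 1

I ≈ (0.437500/3) × 17.988051 = 2.623257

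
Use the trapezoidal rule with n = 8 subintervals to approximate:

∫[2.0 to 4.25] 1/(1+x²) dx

f(x) = 1/(1+x²)
a = 2.0, b = 4.25, n = 8
h = (b - a)/n = 0.281250

Trapezoidal rule: (h/2)[f(x₀) + 2f(x₁) + 2f(x₂) + ... + f(xₙ)]

x_0 = 2.0000, f(x_0) = 0.200000, coefficient = 1
x_1 = 2.2812, f(x_1) = 0.161184, coefficient = 2
x_2 = 2.5625, f(x_2) = 0.132163, coefficient = 2
x_3 = 2.8438, f(x_3) = 0.110048, coefficient = 2
x_4 = 3.1250, f(x_4) = 0.092888, coefficient = 2
x_5 = 3.4062, f(x_5) = 0.079349, coefficient = 2
x_6 = 3.6875, f(x_6) = 0.068504, coefficient = 2
x_7 = 3.9688, f(x_7) = 0.059698, coefficient = 2
x_8 = 4.2500, f(x_8) = 0.052459, coefficient = 1

I ≈ (0.281250/2) × 1.660128 = 0.233456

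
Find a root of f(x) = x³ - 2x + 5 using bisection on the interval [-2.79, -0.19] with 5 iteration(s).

f(x) = x³ - 2x + 5
Initial interval: [-2.79, -0.19]

Iteration 1:
  c_1 = (-2.790000 + (-0.190000))/2 = -1.490000
  f(c_1) = f(-1.490000) = 4.672051
  f(a) × f(c) < 0, new interval: [-2.790000, -1.490000]
Iteration 2:
  c_2 = (-2.790000 + (-1.490000))/2 = -2.140000
  f(c_2) = f(-2.140000) = -0.520344
  f(a) × f(c) ≥ 0, new interval: [-2.140000, -1.490000]
Iteration 3:
  c_3 = (-2.140000 + (-1.490000))/2 = -1.815000
  f(c_3) = f(-1.815000) = 2.650982
  f(a) × f(c) < 0, new interval: [-2.140000, -1.815000]
Iteration 4:
  c_4 = (-2.140000 + (-1.815000))/2 = -1.977500
  f(c_4) = f(-1.977500) = 1.221974
  f(a) × f(c) < 0, new interval: [-2.140000, -1.977500]
Iteration 5:
  c_5 = (-2.140000 + (-1.977500))/2 = -2.058750
  f(c_5) = f(-2.058750) = 0.391588
  f(a) × f(c) < 0, new interval: [-2.140000, -2.058750]

After 5 iteration(s), the approximation is c_5 = -2.058750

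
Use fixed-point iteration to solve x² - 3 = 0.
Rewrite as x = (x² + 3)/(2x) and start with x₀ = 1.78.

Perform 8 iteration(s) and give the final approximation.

Equation: x² - 3 = 0
Fixed-point form: x = (x² + 3)/(2x)
x₀ = 1.78

x_1 = g(1.780000) = 1.732697
x_2 = g(1.732697) = 1.732051
x_3 = g(1.732051) = 1.732051
x_4 = g(1.732051) = 1.732051
x_5 = g(1.732051) = 1.732051
x_6 = g(1.732051) = 1.732051
x_7 = g(1.732051) = 1.732051
x_8 = g(1.732051) = 1.732051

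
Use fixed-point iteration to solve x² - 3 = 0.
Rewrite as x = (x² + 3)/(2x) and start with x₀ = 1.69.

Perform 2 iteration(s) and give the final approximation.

Equation: x² - 3 = 0
Fixed-point form: x = (x² + 3)/(2x)
x₀ = 1.69

x_1 = g(1.690000) = 1.732574
x_2 = g(1.732574) = 1.732051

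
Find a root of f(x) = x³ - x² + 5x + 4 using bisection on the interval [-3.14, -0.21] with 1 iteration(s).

f(x) = x³ - x² + 5x + 4
Initial interval: [-3.14, -0.21]

Iteration 1:
  c_1 = (-3.140000 + (-0.210000))/2 = -1.675000
  f(c_1) = f(-1.675000) = -11.880047
  f(a) × f(c) ≥ 0, new interval: [-1.675000, -0.210000]

After 1 iteration(s), the approximation is c_1 = -1.675000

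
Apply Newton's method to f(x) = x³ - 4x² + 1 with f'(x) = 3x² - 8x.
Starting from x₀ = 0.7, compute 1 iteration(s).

f(x) = x³ - 4x² + 1
f'(x) = 3x² - 8x
x₀ = 0.7

Newton-Raphson formula: x_{n+1} = x_n - f(x_n)/f'(x_n)

Iteration 1:
  f(0.700000) = -0.617000
  f'(0.700000) = -4.130000
  x_1 = 0.700000 - (-0.617000)/(-4.130000) = 0.550605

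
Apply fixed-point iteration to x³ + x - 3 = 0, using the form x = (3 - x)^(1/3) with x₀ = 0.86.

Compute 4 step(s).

Equation: x³ + x - 3 = 0
Fixed-point form: x = (3 - x)^(1/3)
x₀ = 0.86

x_1 = g(0.860000) = 1.288659
x_2 = g(1.288659) = 1.196131
x_3 = g(1.196131) = 1.217311
x_4 = g(1.217311) = 1.212528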